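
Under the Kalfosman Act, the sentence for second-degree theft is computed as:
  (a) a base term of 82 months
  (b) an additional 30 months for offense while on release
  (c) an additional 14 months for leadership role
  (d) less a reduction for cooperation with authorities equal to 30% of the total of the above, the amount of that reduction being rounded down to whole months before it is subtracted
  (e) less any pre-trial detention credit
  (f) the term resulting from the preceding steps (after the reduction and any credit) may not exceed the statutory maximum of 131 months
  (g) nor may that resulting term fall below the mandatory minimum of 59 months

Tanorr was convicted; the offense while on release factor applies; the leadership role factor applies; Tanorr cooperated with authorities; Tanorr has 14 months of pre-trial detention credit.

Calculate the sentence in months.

Offense while on release enhancement: +30 months
Leadership role enhancement: +14 months
Adjusted term: 82 months + 30 months + 14 months = 126 months
Cooperation with authorities reduction: 30% of 126 months = 37 months (rounded down)
After reduction: 126 − 37 = 89 months
Less pre-trial detention credit: 89 months − 14 months = 75 months
Cap at 131 months: 75 months is within the cap, no reduction.
Minimum 59 months: 75 months meets the minimum, no increase.

75 months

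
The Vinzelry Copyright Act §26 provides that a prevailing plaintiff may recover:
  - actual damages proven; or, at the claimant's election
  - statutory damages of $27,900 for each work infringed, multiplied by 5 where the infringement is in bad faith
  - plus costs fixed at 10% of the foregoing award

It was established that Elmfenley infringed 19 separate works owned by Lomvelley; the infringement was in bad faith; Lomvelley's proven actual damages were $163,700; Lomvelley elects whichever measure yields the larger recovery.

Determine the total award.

$2,915,550

Statutory damages: 19 × $27,900 = $530,100
Multiplied by 5: 5 × $530,100 = $2,650,500
Greater of actual damages ($163,700) or enhanced statutory damages ($2,650,500): $2,650,500
Costs: 10% of $2,650,500 = $265,050
Award plus costs: $2,650,500 + $265,050 = $2,915,550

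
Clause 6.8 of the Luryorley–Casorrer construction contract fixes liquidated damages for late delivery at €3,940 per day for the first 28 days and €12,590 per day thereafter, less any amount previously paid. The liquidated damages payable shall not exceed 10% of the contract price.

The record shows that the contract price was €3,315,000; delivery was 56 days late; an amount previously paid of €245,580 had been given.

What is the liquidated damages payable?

First 28 days: 28 × €3,940 = €110,320
Remaining days: (56 − 28) × €12,590 = €352,520
Accrued per-day damages: €110,320 + €352,520 = €462,840
Less amount previously paid: €462,840 − €245,580 = €217,260
Cap: 10% of €3,315,000 = €331,500
Cap at €331,500: €217,260 is within the cap, no reduction.

€217,260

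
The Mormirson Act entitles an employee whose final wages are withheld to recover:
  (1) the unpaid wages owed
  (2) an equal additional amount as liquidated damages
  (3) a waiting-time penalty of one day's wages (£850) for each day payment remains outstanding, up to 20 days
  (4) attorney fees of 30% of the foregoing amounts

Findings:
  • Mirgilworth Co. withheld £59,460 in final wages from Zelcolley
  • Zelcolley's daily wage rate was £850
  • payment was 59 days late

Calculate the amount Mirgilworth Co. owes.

£176,696

Liquidated damages (equal amount): £59,460
Penalty days: min(59, 20) = 20
Waiting-time penalty: 20 × £850 = £17,000
Subtotal: £59,460 + £59,460 + £17,000 = £135,920
Attorney fees: 30% of £135,920 = £40,776
Total award: £135,920 + £40,776 = £176,696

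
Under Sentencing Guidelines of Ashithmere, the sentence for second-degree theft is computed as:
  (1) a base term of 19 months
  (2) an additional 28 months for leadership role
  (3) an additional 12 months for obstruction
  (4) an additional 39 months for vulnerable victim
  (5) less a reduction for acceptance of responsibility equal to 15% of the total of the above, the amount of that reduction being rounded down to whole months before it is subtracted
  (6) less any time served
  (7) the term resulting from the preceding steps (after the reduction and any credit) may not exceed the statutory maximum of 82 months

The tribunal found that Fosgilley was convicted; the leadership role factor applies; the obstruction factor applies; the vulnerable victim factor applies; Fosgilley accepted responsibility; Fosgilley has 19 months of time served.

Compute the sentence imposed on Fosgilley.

Leadership role enhancement: +28 months
Obstruction enhancement: +12 months
Vulnerable victim enhancement: +39 months
Adjusted term: 19 months + 28 months + 12 months + 39 months = 98 months
Acceptance of responsibility reduction: 15% of 98 months = 14 months (rounded down)
After reduction: 98 − 14 = 84 months
Less time served: 84 months − 19 months = 65 months
Cap at 82 months: 65 months is within the cap, no reduction.

65 months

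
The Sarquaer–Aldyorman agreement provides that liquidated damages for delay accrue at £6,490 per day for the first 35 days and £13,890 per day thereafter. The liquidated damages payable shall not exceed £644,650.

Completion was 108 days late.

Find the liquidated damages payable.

First 35 days: 35 × £6,490 = £227,150
Remaining days: (108 − 35) × £13,890 = £1,013,970
Accrued per-day damages: £227,150 + £1,013,970 = £1,241,120
Cap at £644,650: £1,241,120 exceeds the cap → £644,650

£644,650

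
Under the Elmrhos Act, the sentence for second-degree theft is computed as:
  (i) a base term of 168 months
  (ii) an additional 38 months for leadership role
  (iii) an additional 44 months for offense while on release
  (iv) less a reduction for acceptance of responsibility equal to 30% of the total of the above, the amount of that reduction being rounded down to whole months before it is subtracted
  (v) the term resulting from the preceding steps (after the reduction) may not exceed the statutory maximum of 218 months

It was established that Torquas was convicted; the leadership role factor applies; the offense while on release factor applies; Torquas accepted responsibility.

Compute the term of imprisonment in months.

Leadership role enhancement: +38 months
Offense while on release enhancement: +44 months
Adjusted term: 168 months + 38 months + 44 months = 250 months
Acceptance of responsibility reduction: 30% of 250 months = 75 months (rounded down)
After reduction: 250 − 75 = 175 months
Cap at 218 months: 175 months is within the cap, no reduction.

Sentence: 175 months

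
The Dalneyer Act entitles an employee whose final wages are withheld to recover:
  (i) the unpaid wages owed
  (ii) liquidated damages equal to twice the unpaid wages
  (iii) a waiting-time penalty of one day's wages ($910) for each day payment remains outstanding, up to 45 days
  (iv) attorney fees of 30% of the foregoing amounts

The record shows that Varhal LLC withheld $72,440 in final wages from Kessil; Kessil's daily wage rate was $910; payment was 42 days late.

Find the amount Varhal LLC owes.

Doubled: 2 × $72,440 = $144,880
Penalty days: min(42, 45) = 42
Waiting-time penalty: 42 × $910 = $38,220
Subtotal: $72,440 + $144,880 + $38,220 = $255,540
Attorney fees: 30% of $255,540 = $76,662
Total award: $255,540 + $76,662 = $332,202

Total award: $332,202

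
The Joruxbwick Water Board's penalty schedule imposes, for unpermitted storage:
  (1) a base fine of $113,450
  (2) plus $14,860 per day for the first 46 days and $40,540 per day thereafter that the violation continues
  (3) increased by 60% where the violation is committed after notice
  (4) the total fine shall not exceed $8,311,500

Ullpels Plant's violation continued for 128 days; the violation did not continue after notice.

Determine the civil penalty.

$4,121,290

First 46 days: 46 × $14,860 = $683,560
Remaining days: (128 − 46) × $40,540 = $3,324,280
Per-day component: $683,560 + $3,324,280 = $4,007,840
Base plus per-day: $113,450 + $4,007,840 = $4,121,290
The violation did not continue after notice: no 60% increase.
Cap at $8,311,500: $4,121,290 is within the cap, no reduction.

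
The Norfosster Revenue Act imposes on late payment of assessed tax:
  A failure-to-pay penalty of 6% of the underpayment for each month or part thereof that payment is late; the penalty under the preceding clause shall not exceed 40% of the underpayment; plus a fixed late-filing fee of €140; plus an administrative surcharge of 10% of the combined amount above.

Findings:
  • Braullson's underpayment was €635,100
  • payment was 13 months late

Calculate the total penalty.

Penalty: €279,598

Accrued rate: 6% × 13 = 78%, capped at 40% → 40%
Failure-to-pay penalty: 40% of €635,100 = €254,040
Penalty before surcharge: €254,040 + €140 = €254,180
Administrative surcharge: 10% of €254,180 = €25,418
Total penalty: €254,180 + €25,418 = €279,598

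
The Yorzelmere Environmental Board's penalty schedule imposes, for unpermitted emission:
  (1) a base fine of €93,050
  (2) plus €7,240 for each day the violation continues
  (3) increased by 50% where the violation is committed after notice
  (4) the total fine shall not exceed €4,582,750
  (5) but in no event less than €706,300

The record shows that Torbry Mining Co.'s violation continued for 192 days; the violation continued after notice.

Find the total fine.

Civil penalty: €2,224,695

Per-day component: 192 × €7,240 = €1,390,080
Base plus per-day: €93,050 + €1,390,080 = €1,483,130
Enhancement: 50% of €1,483,130 = €741,565
Enhanced fine: €1,483,130 + €741,565 = €2,224,695
Cap at €4,582,750: €2,224,695 is within the cap, no reduction.
Minimum €706,300: €2,224,695 meets the minimum, no increase.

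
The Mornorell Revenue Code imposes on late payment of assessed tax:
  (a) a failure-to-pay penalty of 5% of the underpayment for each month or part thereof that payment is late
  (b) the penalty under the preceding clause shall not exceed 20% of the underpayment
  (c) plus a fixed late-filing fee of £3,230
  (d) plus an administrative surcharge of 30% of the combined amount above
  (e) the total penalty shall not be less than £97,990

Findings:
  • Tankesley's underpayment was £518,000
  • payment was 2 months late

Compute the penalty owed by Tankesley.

£97,990

Accrued rate: 5% × 2 = 10%, capped at 20% → 10%
Failure-to-pay penalty: 10% of £518,000 = £51,800
Penalty before surcharge: £51,800 + £3,230 = £55,030
Administrative surcharge: 30% of £55,030 = £16,509
Total penalty: £55,030 + £16,509 = £71,539
Minimum £97,990: £71,539 is below the minimum → £97,990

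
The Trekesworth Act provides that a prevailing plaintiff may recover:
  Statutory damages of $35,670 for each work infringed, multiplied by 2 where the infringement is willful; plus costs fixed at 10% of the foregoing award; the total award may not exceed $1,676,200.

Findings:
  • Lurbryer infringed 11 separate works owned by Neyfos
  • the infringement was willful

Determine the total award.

Statutory damages: 11 × $35,670 = $392,370
Doubled: 2 × $392,370 = $784,740
Costs: 10% of $784,740 = $78,474
Award plus costs: $784,740 + $78,474 = $863,214
Cap at $1,676,200: $863,214 is within the cap, no reduction.

Award: $863,214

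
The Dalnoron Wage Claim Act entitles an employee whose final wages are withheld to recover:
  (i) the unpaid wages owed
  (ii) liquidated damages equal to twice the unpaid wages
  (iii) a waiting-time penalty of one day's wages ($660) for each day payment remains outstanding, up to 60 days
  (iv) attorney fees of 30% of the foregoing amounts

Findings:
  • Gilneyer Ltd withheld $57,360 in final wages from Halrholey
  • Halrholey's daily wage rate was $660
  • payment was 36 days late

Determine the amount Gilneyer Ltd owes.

Doubled: 2 × $57,360 = $114,720
Penalty days: min(36, 60) = 36
Waiting-time penalty: 36 × $660 = $23,760
Subtotal: $57,360 + $114,720 + $23,760 = $195,840
Attorney fees: 30% of $195,840 = $58,752
Total award: $195,840 + $58,752 = $254,592

$254,592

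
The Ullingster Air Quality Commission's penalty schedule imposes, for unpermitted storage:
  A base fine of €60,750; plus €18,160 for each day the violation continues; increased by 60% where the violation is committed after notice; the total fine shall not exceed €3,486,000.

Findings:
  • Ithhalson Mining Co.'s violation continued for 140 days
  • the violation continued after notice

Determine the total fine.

Per-day component: 140 × €18,160 = €2,542,400
Base plus per-day: €60,750 + €2,542,400 = €2,603,150
Enhancement: 60% of €2,603,150 = €1,561,890
Enhanced fine: €2,603,150 + €1,561,890 = €4,165,040
Cap at €3,486,000: €4,165,040 exceeds the cap → €3,486,000

Civil penalty: €3,486,000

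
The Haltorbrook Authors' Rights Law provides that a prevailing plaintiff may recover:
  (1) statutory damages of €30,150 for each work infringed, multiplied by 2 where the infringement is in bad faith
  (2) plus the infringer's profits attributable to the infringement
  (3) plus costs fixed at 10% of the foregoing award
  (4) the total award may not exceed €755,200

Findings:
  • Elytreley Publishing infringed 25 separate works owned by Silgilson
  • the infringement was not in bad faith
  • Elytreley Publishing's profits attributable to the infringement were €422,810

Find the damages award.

Statutory damages: 25 × €30,150 = €753,750
Infringement not in bad faith: no ×2 enhancement.
Combined award: €753,750 + €422,810 = €1,176,560
Costs: 10% of €1,176,560 = €117,656
Award plus costs: €1,176,560 + €117,656 = €1,294,216
Cap at €755,200: €1,294,216 exceeds the cap → €755,200

Award: €755,200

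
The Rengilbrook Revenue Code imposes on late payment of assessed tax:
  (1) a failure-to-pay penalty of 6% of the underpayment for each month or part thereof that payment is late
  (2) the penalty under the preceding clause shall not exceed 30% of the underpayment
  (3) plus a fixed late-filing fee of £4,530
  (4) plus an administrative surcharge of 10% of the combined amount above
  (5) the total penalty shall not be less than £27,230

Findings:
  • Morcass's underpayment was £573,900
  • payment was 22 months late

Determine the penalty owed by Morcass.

Penalty: £194,370

Accrued rate: 6% × 22 = 132%, capped at 30% → 30%
Failure-to-pay penalty: 30% of £573,900 = £172,170
Penalty before surcharge: £172,170 + £4,530 = £176,700
Administrative surcharge: 10% of £176,700 = £17,670
Total penalty: £176,700 + £17,670 = £194,370
Minimum £27,230: £194,370 meets the minimum, no increase.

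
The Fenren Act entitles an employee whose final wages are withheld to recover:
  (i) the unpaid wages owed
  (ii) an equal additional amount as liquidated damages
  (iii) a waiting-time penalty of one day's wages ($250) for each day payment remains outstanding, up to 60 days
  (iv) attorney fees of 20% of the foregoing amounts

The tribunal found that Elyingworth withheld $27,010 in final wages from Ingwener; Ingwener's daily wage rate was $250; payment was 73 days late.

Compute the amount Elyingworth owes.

Liquidated damages (equal amount): $27,010
Penalty days: min(73, 60) = 60
Waiting-time penalty: 60 × $250 = $15,000
Subtotal: $27,010 + $27,010 + $15,000 = $69,020
Attorney fees: 20% of $69,020 = $13,804
Total award: $69,020 + $13,804 = $82,824

$82,824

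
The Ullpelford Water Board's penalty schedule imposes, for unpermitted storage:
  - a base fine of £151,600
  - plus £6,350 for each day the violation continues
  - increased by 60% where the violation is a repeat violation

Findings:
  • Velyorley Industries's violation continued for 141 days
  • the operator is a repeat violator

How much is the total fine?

£1,675,120

Per-day component: 141 × £6,350 = £895,350
Base plus per-day: £151,600 + £895,350 = £1,046,950
Enhancement: 60% of £1,046,950 = £628,170
Enhanced fine: £1,046,950 + £628,170 = £1,675,120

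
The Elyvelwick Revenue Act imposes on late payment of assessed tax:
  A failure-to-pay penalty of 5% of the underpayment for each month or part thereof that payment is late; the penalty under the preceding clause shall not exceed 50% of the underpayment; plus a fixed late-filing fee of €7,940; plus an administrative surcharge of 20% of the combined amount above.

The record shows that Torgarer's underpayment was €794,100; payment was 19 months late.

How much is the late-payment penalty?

Accrued rate: 5% × 19 = 95%, capped at 50% → 50%
Failure-to-pay penalty: 50% of €794,100 = €397,050
Penalty before surcharge: €397,050 + €7,940 = €404,990
Administrative surcharge: 20% of €404,990 = €80,998
Total penalty: €404,990 + €80,998 = €485,988

€485,988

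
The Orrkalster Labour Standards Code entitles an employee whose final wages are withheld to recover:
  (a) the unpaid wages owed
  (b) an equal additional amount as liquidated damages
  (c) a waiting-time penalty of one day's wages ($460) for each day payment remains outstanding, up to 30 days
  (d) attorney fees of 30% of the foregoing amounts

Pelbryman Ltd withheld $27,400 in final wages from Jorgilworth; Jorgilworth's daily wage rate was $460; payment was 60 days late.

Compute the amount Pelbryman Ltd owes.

$89,180

Liquidated damages (equal amount): $27,400
Penalty days: min(60, 30) = 30
Waiting-time penalty: 30 × $460 = $13,800
Subtotal: $27,400 + $27,400 + $13,800 = $68,600
Attorney fees: 30% of $68,600 = $20,580
Total award: $68,600 + $20,580 = $89,180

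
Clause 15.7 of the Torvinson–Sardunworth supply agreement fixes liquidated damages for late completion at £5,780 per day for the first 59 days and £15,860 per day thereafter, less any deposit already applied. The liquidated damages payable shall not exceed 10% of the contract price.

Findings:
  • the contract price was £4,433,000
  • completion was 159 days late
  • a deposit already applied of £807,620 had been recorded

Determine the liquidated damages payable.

First 59 days: 59 × £5,780 = £341,020
Remaining days: (159 − 59) × £15,860 = £1,586,000
Accrued per-day damages: £341,020 + £1,586,000 = £1,927,020
Less deposit already applied: £1,927,020 − £807,620 = £1,119,400
Cap: 10% of £4,433,000 = £443,300
Cap at £443,300: £1,119,400 exceeds the cap → £443,300

£443,300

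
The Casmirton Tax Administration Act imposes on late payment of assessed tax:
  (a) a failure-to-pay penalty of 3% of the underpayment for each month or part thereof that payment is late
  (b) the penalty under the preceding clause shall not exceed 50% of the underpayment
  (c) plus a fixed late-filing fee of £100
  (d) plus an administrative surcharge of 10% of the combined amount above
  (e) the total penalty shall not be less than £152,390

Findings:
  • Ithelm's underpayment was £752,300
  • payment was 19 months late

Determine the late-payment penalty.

£413,875

Accrued rate: 3% × 19 = 57%, capped at 50% → 50%
Failure-to-pay penalty: 50% of £752,300 = £376,150
Penalty before surcharge: £376,150 + £100 = £376,250
Administrative surcharge: 10% of £376,250 = £37,625
Total penalty: £376,250 + £37,625 = £413,875
Minimum £152,390: £413,875 meets the minimum, no increase.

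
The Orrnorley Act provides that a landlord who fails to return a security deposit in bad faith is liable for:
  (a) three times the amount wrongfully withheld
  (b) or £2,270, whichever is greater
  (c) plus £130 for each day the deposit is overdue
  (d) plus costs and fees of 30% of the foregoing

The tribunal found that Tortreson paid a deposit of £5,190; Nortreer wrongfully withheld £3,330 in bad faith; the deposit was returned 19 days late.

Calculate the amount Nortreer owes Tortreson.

Trebled: 3 × £3,330 = £9,990
Minimum £2,270: £9,990 meets the minimum, no increase.
Late-return penalty: 19 × £130 = £2,470
Damages plus late penalty: £9,990 + £2,470 = £12,460
Costs and fees: 30% of £12,460 = £3,738
Total recovery: £12,460 + £3,738 = £16,198

£16,198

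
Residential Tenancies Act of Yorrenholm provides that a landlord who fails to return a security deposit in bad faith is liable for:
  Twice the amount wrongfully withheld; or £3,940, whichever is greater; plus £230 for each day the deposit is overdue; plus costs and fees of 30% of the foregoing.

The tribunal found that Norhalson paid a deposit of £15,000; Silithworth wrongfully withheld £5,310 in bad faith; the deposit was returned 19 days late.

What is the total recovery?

Doubled: 2 × £5,310 = £10,620
Minimum £3,940: £10,620 meets the minimum, no increase.
Late-return penalty: 19 × £230 = £4,370
Damages plus late penalty: £10,620 + £4,370 = £14,990
Costs and fees: 30% of £14,990 = £4,497
Total recovery: £14,990 + £4,497 = £19,487

£19,487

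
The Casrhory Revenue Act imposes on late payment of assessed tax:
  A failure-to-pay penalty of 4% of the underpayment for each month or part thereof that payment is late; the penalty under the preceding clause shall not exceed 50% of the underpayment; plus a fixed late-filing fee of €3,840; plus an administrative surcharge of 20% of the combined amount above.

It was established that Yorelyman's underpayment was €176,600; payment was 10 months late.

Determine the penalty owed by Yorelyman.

€89,376

Accrued rate: 4% × 10 = 40%, capped at 50% → 40%
Failure-to-pay penalty: 40% of €176,600 = €70,640
Penalty before surcharge: €70,640 + €3,840 = €74,480
Administrative surcharge: 20% of €74,480 = €14,896
Total penalty: €74,480 + €14,896 = €89,376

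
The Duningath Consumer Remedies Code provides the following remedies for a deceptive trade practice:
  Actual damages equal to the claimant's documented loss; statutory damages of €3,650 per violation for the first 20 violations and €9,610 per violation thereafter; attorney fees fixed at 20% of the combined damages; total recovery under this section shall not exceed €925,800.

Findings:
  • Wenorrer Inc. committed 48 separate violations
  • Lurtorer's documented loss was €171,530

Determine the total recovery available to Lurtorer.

First 20 violations: 20 × €3,650 = €73,000
Remaining violations: (48 − 20) × €9,610 = €269,080
Statutory damages: €73,000 + €269,080 = €342,080
Combined damages: €171,530 + €342,080 = €513,610
Attorney fees: 20% of €513,610 = €102,722
Total before cap: €513,610 + €102,722 = €616,332
Cap at €925,800: €616,332 is within the cap, no reduction.

€616,332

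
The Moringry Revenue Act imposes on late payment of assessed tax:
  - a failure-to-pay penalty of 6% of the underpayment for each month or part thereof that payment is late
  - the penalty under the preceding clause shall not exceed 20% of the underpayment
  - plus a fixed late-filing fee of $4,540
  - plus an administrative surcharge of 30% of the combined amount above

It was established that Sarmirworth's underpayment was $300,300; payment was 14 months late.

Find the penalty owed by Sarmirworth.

Accrued rate: 6% × 14 = 84%, capped at 20% → 20%
Failure-to-pay penalty: 20% of $300,300 = $60,060
Penalty before surcharge: $60,060 + $4,540 = $64,600
Administrative surcharge: 30% of $64,600 = $19,380
Total penalty: $64,600 + $19,380 = $83,980

$83,980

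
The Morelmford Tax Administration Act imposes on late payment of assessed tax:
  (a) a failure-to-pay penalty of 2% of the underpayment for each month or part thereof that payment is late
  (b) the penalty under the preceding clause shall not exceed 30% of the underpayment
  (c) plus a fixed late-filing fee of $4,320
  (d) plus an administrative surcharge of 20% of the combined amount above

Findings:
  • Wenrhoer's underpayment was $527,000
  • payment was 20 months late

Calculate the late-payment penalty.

$194,904

Accrued rate: 2% × 20 = 40%, capped at 30% → 30%
Failure-to-pay penalty: 30% of $527,000 = $158,100
Penalty before surcharge: $158,100 + $4,320 = $162,420
Administrative surcharge: 20% of $162,420 = $32,484
Total penalty: $162,420 + $32,484 = $194,904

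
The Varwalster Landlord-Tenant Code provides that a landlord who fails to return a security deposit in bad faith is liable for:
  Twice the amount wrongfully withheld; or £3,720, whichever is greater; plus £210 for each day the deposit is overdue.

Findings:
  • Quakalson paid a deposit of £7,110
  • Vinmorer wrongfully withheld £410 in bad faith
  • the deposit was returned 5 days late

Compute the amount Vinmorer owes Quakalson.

Doubled: 2 × £410 = £820
Minimum £3,720: £820 is below the minimum → £3,720
Late-return penalty: 5 × £210 = £1,050
Damages plus late penalty: £3,720 + £1,050 = £4,770

£4,770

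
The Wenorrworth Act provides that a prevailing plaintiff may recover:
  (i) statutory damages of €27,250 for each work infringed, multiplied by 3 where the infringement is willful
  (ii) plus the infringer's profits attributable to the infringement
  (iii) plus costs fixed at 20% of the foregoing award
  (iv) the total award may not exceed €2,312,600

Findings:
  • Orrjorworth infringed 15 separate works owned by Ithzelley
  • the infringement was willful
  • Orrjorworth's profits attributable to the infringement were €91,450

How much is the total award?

€1,581,240

Statutory damages: 15 × €27,250 = €408,750
Trebled: 3 × €408,750 = €1,226,250
Combined award: €1,226,250 + €91,450 = €1,317,700
Costs: 20% of €1,317,700 = €263,540
Award plus costs: €1,317,700 + €263,540 = €1,581,240
Cap at €2,312,600: €1,581,240 is within the cap, no reduction.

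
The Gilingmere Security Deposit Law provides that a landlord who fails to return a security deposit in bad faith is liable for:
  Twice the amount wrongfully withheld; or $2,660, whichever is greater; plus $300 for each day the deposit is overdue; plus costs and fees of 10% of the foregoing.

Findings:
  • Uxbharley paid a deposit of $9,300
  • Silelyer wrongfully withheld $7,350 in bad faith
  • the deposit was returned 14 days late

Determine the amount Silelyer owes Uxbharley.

$20,790

Doubled: 2 × $7,350 = $14,700
Minimum $2,660: $14,700 meets the minimum, no increase.
Late-return penalty: 14 × $300 = $4,200
Damages plus late penalty: $14,700 + $4,200 = $18,900
Costs and fees: 10% of $18,900 = $1,890
Total recovery: $18,900 + $1,890 = $20,790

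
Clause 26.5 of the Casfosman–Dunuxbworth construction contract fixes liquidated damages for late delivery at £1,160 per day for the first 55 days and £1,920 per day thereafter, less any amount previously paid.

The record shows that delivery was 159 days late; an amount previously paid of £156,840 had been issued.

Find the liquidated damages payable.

First 55 days: 55 × £1,160 = £63,800
Remaining days: (159 − 55) × £1,920 = £199,680
Accrued per-day damages: £63,800 + £199,680 = £263,480
Less amount previously paid: £263,480 − £156,840 = £106,640

£106,640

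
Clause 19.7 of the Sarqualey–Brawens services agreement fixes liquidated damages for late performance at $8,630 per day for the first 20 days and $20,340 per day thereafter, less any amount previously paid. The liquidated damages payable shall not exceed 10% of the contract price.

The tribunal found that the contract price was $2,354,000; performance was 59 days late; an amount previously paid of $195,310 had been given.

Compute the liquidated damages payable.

$235,400

First 20 days: 20 × $8,630 = $172,600
Remaining days: (59 − 20) × $20,340 = $793,260
Accrued per-day damages: $172,600 + $793,260 = $965,860
Less amount previously paid: $965,860 − $195,310 = $770,550
Cap: 10% of $2,354,000 = $235,400
Cap at $235,400: $770,550 exceeds the cap → $235,400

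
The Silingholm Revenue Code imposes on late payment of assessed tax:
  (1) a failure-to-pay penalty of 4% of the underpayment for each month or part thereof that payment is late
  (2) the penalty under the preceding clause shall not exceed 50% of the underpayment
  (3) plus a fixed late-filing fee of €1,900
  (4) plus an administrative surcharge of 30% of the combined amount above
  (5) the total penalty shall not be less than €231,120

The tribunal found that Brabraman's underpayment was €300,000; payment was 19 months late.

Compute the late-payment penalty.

Accrued rate: 4% × 19 = 76%, capped at 50% → 50%
Failure-to-pay penalty: 50% of €300,000 = €150,000
Penalty before surcharge: €150,000 + €1,900 = €151,900
Administrative surcharge: 30% of €151,900 = €45,570
Total penalty: €151,900 + €45,570 = €197,470
Minimum €231,120: €197,470 is below the minimum → €231,120

Penalty: €231,120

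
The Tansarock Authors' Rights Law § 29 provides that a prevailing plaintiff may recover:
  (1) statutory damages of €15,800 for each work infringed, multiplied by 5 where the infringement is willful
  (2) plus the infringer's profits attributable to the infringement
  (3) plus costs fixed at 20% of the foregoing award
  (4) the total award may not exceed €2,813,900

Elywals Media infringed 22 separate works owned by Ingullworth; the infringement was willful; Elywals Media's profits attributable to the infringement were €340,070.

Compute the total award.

€2,493,684

Statutory damages: 22 × €15,800 = €347,600
Multiplied by 5: 5 × €347,600 = €1,738,000
Combined award: €1,738,000 + €340,070 = €2,078,070
Costs: 20% of €2,078,070 = €415,614
Award plus costs: €2,078,070 + €415,614 = €2,493,684
Cap at €2,813,900: €2,493,684 is within the cap, no reduction.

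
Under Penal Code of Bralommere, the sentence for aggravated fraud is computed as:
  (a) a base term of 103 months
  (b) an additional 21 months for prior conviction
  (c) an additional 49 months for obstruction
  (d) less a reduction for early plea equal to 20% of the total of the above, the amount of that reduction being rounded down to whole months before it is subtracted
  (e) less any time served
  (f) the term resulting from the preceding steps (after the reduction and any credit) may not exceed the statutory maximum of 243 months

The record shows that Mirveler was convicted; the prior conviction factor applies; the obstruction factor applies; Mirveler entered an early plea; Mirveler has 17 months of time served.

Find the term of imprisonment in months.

122 months

Prior conviction enhancement: +21 months
Obstruction enhancement: +49 months
Adjusted term: 103 months + 21 months + 49 months = 173 months
Early plea reduction: 20% of 173 months = 34 months (rounded down)
After reduction: 173 − 34 = 139 months
Less time served: 139 months − 17 months = 122 months
Cap at 243 months: 122 months is within the cap, no reduction.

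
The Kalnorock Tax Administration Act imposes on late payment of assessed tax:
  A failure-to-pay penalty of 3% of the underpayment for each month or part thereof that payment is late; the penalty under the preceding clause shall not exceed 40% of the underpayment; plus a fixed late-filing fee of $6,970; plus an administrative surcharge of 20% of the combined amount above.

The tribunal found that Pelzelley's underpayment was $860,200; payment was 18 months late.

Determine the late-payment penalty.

Accrued rate: 3% × 18 = 54%, capped at 40% → 40%
Failure-to-pay penalty: 40% of $860,200 = $344,080
Penalty before surcharge: $344,080 + $6,970 = $351,050
Administrative surcharge: 20% of $351,050 = $70,210
Total penalty: $351,050 + $70,210 = $421,260

$421,260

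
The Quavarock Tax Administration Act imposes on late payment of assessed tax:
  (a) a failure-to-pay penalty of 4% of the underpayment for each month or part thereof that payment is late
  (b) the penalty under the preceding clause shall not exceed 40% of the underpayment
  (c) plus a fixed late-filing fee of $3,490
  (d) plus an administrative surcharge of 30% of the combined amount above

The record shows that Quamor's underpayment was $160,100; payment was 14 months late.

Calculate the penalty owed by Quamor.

Accrued rate: 4% × 14 = 56%, capped at 40% → 40%
Failure-to-pay penalty: 40% of $160,100 = $64,040
Penalty before surcharge: $64,040 + $3,490 = $67,530
Administrative surcharge: 30% of $67,530 = $20,259
Total penalty: $67,530 + $20,259 = $87,789

$87,789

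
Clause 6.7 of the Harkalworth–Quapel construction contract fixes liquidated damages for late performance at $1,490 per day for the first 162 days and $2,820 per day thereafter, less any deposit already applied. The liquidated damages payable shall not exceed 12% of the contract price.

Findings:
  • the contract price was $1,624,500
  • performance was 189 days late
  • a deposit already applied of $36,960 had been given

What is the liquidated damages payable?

First 162 days: 162 × $1,490 = $241,380
Remaining days: (189 − 162) × $2,820 = $76,140
Accrued per-day damages: $241,380 + $76,140 = $317,520
Less deposit already applied: $317,520 − $36,960 = $280,560
Cap: 12% of $1,624,500 = $194,940
Cap at $194,940: $280,560 exceeds the cap → $194,940

$194,940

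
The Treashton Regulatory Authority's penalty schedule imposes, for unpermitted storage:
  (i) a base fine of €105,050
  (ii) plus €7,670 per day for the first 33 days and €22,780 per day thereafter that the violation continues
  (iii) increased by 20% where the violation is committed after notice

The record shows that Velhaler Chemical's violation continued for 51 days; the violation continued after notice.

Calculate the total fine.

First 33 days: 33 × €7,670 = €253,110
Remaining days: (51 − 33) × €22,780 = €410,040
Per-day component: €253,110 + €410,040 = €663,150
Base plus per-day: €105,050 + €663,150 = €768,200
Enhancement: 20% of €768,200 = €153,640
Enhanced fine: €768,200 + €153,640 = €921,840

€921,840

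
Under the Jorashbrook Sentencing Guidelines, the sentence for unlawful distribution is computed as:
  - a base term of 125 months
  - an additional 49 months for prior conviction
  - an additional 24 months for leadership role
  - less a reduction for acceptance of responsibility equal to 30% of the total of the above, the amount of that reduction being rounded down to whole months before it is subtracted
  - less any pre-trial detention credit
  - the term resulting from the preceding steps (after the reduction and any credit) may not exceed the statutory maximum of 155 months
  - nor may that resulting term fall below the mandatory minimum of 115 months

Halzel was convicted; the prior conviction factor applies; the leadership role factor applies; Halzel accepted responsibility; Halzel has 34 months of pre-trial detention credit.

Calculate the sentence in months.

Prior conviction enhancement: +49 months
Leadership role enhancement: +24 months
Adjusted term: 125 months + 49 months + 24 months = 198 months
Acceptance of responsibility reduction: 30% of 198 months = 59 months (rounded down)
After reduction: 198 − 59 = 139 months
Less pre-trial detention credit: 139 months − 34 months = 105 months
Cap at 155 months: 105 months is within the cap, no reduction.
Minimum 115 months: 105 months is below the minimum → 115 months

115 months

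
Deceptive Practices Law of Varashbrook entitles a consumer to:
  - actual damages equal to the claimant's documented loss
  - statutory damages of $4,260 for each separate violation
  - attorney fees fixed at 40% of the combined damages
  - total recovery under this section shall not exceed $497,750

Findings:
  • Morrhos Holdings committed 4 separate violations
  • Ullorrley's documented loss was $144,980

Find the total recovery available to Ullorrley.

$226,828

Statutory damages: 4 × $4,260 = $17,040
Combined damages: $144,980 + $17,040 = $162,020
Attorney fees: 40% of $162,020 = $64,808
Total before cap: $162,020 + $64,808 = $226,828
Cap at $497,750: $226,828 is within the cap, no reduction.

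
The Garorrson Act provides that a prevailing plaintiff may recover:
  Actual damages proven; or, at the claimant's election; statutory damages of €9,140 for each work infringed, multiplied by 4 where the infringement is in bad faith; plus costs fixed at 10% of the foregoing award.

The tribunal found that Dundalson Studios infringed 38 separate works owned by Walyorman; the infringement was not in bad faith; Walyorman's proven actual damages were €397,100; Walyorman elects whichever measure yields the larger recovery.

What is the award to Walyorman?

Statutory damages: 38 × €9,140 = €347,320
Infringement not in bad faith: no ×4 enhancement.
Greater of actual damages (€397,100) or statutory damages (€347,320): €397,100
Costs: 10% of €397,100 = €39,710
Award plus costs: €397,100 + €39,710 = €436,810

€436,810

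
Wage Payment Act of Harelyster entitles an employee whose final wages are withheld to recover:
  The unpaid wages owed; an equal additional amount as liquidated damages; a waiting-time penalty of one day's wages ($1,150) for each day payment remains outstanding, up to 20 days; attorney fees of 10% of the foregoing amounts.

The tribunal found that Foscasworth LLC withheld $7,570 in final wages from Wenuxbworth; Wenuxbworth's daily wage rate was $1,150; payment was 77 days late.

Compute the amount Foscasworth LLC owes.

Liquidated damages (equal amount): $7,570
Penalty days: min(77, 20) = 20
Waiting-time penalty: 20 × $1,150 = $23,000
Subtotal: $7,570 + $7,570 + $23,000 = $38,140
Attorney fees: 10% of $38,140 = $3,814
Total award: $38,140 + $3,814 = $41,954

Total award: $41,954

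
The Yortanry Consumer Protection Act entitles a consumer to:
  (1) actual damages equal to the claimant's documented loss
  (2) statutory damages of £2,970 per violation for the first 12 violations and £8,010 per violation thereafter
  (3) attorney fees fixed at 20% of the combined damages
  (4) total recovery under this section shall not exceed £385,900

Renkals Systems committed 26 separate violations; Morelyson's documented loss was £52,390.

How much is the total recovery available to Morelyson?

Total recovery: £240,204

First 12 violations: 12 × £2,970 = £35,640
Remaining violations: (26 − 12) × £8,010 = £112,140
Statutory damages: £35,640 + £112,140 = £147,780
Combined damages: £52,390 + £147,780 = £200,170
Attorney fees: 20% of £200,170 = £40,034
Total before cap: £200,170 + £40,034 = £240,204
Cap at £385,900: £240,204 is within the cap, no reduction.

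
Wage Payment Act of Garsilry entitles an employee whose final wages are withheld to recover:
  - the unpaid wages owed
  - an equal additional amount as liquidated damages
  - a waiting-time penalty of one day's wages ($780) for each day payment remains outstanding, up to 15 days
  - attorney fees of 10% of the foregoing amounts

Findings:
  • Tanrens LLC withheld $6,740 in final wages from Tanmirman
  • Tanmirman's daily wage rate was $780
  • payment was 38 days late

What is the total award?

$27,698

Liquidated damages (equal amount): $6,740
Penalty days: min(38, 15) = 15
Waiting-time penalty: 15 × $780 = $11,700
Subtotal: $6,740 + $6,740 + $11,700 = $25,180
Attorney fees: 10% of $25,180 = $2,518
Total award: $25,180 + $2,518 = $27,698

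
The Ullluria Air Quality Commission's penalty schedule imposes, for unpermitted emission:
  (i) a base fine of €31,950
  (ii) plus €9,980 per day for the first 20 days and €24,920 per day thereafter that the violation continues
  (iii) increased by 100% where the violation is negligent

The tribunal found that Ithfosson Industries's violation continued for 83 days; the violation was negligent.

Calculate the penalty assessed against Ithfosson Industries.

First 20 days: 20 × €9,980 = €199,600
Remaining days: (83 − 20) × €24,920 = €1,569,960
Per-day component: €199,600 + €1,569,960 = €1,769,560
Base plus per-day: €31,950 + €1,769,560 = €1,801,510
Enhancement: 100% of €1,801,510 = €1,801,510
Enhanced fine: €1,801,510 + €1,801,510 = €3,603,020

€3,603,020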